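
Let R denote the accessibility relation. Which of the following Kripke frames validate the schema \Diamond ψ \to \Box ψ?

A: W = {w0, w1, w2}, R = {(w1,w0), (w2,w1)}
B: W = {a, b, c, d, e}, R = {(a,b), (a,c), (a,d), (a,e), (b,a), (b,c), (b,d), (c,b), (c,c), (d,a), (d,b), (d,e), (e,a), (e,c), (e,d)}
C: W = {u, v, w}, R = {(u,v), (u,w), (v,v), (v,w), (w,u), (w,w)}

Frame correspondent (Sahlqvist): \forall x \forall y \forall z (Rxy \wedge Rxz \to y = z) — i.e. partial functionality.
A: holds.
B: fails — a sees both b and c.
C: fails — u sees both v and w.

A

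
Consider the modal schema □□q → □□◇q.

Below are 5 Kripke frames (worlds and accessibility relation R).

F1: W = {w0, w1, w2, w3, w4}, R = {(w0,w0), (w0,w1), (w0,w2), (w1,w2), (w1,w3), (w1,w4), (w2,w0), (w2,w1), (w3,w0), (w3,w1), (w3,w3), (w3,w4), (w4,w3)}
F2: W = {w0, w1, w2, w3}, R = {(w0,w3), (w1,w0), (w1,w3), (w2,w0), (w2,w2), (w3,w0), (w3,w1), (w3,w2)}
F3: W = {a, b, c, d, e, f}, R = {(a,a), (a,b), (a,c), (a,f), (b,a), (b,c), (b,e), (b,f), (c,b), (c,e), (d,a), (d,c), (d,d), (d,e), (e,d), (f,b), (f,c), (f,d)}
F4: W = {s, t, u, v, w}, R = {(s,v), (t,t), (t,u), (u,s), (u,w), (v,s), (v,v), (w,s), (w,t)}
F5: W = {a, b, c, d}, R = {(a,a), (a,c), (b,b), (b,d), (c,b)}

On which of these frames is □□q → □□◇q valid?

This is the axiom for a generalized confluence (Geach) condition; its first-order frame correspondent is ∀x ∀z (xR²z → ∃w (xR²w ∧ zRw)).
F1: satisfies the condition.
F2: fails — w0R²w0 but no w with w0R²w and w0Rw.
F3: satisfies the condition.
F4: fails — tR²s but no w* with tR²w* and sRw*.
F5: fails — bR²d but no w with bR²w and dRw.
Valid on: F1, F3.

F1, F3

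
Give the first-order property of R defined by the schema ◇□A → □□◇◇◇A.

This is a Sahlqvist (Geach-type) schema ◇^1□^1A → □^2◇^3A.
First-order correspondent: ∀x ∀y ∀z ((xRy ∧ xR²z) → ∃w (yRw ∧ zR³w)).

∀x ∀y ∀z ((xRy ∧ xR²z) → ∃w (yRw ∧ zR³w))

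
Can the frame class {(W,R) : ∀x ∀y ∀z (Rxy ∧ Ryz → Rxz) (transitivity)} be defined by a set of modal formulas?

Yes — defined by □q → □□q

Yes: it is transitivity, defined by the 4 schema □q → □□q.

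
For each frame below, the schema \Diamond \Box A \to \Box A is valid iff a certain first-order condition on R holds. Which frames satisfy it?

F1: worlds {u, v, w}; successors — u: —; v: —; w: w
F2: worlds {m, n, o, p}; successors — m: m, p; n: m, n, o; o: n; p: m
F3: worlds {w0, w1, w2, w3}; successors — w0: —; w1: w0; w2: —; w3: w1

F1

Frame correspondent (Sahlqvist): \forall x \forall y \forall z (Rxy \wedge Rxz \to Ryz) — i.e. the Euclidean property.
F1: holds.
F2: fails — Rmp and Rmp but not Rpp.
F3: fails — Rw1w0 and Rw1w0 but not Rw0w0.
Valid on: F1.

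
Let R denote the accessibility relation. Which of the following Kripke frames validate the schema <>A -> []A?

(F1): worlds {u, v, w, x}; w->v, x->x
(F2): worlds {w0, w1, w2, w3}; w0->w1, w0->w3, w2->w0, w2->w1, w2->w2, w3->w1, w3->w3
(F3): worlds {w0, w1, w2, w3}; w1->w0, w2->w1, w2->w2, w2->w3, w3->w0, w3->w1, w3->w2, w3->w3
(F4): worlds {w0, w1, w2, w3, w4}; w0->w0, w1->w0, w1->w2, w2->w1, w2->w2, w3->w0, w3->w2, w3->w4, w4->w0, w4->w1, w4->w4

This is the axiom for partial functionality; its first-order frame correspondent is forall x forall y forall z (Rxy & Rxz -> y = z).
(F1): ✓.
(F2): fails — w0 sees both w1 and w3.
(F3): fails — w2 sees both w1 and w2.
(F4): fails — w1 sees both w0 and w2.

(F1)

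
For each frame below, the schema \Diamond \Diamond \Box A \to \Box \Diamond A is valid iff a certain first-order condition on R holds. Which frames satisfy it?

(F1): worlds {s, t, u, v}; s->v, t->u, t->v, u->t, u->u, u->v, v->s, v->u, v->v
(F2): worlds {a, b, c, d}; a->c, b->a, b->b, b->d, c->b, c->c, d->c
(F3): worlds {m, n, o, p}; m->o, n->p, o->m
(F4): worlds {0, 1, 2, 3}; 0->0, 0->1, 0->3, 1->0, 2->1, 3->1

(F1)

Frame correspondent (Sahlqvist): \forall x \forall y \forall z ((x R^2 y \wedge xRz) \to \exists w (yRw \wedge zRw)) — i.e. a generalized confluence (Geach) condition.
(F1): satisfies the condition.
(F2): fails — bR²a, bRb but no w with aRw and bRw.
(F3): fails — mR²m, mRo but no w with mRw and oRw.
(F4): fails — 0R²1, 0R3 but no w with 1Rw and 3Rw.
Valid on: (F1).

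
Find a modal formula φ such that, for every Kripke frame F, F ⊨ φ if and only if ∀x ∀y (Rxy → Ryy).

This is shift-reflexivity; the standard corresponding axiom is T□: □(□ψ → ψ).
Suppose □(□ψ→ψ) is valid. Take Rxy and set V(ψ)={w : Ryw}. Then at y, □ψ holds; since □(□ψ→ψ) at x, □ψ→ψ at y, so ψ at y, i.e. Ryy.

□(□ψ → ψ)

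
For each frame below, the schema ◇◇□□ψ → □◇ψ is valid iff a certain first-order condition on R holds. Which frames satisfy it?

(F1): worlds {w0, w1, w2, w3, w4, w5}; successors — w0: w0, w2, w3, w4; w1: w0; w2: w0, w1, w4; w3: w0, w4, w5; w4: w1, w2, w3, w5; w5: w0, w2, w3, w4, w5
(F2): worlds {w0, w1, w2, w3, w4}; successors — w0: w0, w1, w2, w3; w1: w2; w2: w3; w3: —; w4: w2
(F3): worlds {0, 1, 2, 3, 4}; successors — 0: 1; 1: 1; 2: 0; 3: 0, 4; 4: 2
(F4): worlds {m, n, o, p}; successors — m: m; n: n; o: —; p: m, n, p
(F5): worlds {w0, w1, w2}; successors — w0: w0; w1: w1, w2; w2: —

This is the axiom for a generalized confluence (Geach) condition; its first-order frame correspondent is ∀x ∀y ∀z ((xR²y ∧ xRz) → ∃w (yR²w ∧ zRw)).
(F1): ✓.
(F2): fails — w0R²w0, w0Rw3 but no w with w0R²w and w3Rw.
(F3): fails — 3R²1, 3R4 but no w with 1R²w and 4Rw.
(F4): fails — pR²m, pRn but no w with mR²w and nRw.
(F5): fails — w1R²w1, w1Rw2 but no w with w1R²w and w2Rw.

(F1)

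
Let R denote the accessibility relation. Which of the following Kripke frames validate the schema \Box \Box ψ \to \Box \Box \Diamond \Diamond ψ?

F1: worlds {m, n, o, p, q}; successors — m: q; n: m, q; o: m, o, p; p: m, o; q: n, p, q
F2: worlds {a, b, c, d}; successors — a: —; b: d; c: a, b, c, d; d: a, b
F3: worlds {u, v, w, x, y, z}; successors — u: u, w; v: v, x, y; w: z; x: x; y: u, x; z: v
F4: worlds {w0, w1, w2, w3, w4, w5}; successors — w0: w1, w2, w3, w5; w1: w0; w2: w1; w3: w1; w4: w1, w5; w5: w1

This is the axiom for a generalized confluence (Geach) condition; its first-order frame correspondent is \forall x \forall z (x R^2 z \to \exists w (x R^2 w \wedge z R^2 w)).
F1: ✓.
F2: fails — bR²a but no w with bR²w and aR²w.
F3: fails — uR²w but no t with uR²t and wR²t.
F4: fails — w1R²w2 but no w with w1R²w and w2R²w.

F1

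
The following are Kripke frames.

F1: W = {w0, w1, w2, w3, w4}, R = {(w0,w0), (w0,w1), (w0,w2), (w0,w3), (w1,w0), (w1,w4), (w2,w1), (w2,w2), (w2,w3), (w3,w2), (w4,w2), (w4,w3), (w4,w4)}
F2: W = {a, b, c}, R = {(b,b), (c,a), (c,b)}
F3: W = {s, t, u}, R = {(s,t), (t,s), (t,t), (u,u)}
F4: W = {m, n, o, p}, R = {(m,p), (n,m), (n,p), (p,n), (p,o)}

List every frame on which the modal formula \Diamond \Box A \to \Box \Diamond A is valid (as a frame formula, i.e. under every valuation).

F3

The schema corresponds to convergence: \forall x \forall y \forall z (Rxy \wedge Rxz \to \exists w (Ryw \wedge Rzw)).
F1: fails — Rw0w1 and Rw0w2 but w1 and w2 have no common successor.
F2: fails — Rca and Rca but a and a have no common successor.
F3: holds.
F4: fails — Rnm and Rnp but m and p have no common successor.
Valid on: F3.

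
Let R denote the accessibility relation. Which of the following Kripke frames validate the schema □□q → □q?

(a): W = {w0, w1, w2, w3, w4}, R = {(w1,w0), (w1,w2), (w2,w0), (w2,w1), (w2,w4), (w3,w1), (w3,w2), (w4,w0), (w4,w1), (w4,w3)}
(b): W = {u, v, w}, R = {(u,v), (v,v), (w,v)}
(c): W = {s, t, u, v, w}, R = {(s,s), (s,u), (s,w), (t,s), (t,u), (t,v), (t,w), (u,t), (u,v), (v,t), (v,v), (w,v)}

Frame correspondent (Sahlqvist): ∀x ∀y (Rxy → ∃z (Rxz ∧ Rzy)) — i.e. density.
(a): fails — Rw1w2 but no z with Rw1z and Rzw2.
(b): ✓.
(c): ✓.

(b), (c)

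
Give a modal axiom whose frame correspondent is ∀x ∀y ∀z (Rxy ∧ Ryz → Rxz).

□r → □□r

A defining formula is □r → □□r (the 4 axiom).
Suppose □r→□□r is valid. Take Rxy, Ryz and set V(r)={w : Rxw}. Then □r at x, so □□r at x, so □r at y, so r at z, i.e. Rxz.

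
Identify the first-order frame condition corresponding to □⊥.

Emptiness of R

□⊥ is valid iff no world has any successor (otherwise □⊥ fails at any world with one).
Conversely, any frame satisfying ∀x ∀y ¬Rxy validates the schema.
So the correspondent is emptiness of R.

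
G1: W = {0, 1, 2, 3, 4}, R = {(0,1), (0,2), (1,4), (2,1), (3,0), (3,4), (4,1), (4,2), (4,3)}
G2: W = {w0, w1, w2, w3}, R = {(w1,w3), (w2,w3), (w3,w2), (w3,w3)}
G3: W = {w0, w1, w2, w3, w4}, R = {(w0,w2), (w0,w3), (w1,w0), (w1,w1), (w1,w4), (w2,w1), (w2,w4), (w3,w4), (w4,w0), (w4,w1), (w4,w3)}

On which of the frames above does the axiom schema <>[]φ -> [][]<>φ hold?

This is the axiom for a generalized confluence (Geach) condition; its first-order frame correspondent is forall x forall y forall z ((xRy & x R^2 z) -> exists w (yRw & zRw)).
G1: fails — 0R1, 0R²4 but no w with 1Rw and 4Rw.
G2: holds.
G3: fails — w0Rw3, w0R²w4 but no w with w3Rw and w4Rw.
Valid on: G2.

G2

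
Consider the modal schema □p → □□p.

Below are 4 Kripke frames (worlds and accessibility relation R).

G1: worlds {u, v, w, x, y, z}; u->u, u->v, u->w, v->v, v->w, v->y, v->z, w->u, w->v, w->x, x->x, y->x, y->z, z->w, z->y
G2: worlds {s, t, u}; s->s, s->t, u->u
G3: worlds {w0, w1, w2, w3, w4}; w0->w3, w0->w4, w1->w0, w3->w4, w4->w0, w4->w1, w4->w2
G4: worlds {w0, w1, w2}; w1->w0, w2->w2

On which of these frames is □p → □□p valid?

The schema corresponds to transitivity: ∀x ∀y ∀z (Rxy ∧ Ryz → Rxz).
G1: fails — Ruv and Rvz but not Ruz.
G2: condition met.
G3: fails — Rw1w0 and Rw0w4 but not Rw1w4.
G4: condition met.

G2, G4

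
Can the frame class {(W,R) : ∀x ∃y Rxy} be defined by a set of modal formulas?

Yes: it is seriality, defined by the D schema □q → ◇q.
Suppose □q→◇q is valid. At any x set V(q)=W. Then □q at x, so ◇q at x, so x has a successor.

Yes, by □q → ◇q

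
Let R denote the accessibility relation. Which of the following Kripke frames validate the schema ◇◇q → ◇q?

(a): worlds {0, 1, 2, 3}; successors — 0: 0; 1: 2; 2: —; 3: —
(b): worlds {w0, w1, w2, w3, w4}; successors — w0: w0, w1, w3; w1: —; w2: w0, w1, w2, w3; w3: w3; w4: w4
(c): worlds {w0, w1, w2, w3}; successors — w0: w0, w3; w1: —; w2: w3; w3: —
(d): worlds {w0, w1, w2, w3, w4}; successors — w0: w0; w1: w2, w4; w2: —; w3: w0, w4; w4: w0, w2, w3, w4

The schema corresponds to transitivity: ∀x ∀y ∀z (Rxy ∧ Ryz → Rxz).
(a): holds.
(b): holds.
(c): holds.
(d): fails — Rw1w4 and Rw4w0 but not Rw1w0.
Valid on: (a), (b), (c).

(a), (b), (c)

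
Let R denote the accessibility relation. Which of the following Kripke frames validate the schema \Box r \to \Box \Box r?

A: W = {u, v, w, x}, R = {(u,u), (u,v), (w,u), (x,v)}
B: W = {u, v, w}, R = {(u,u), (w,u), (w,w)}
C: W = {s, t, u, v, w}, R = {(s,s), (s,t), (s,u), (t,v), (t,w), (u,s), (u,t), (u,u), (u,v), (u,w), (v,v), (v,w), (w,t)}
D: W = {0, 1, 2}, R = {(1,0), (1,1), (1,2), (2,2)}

B, D

Frame correspondent (Sahlqvist): \forall x \forall y \forall z (Rxy \wedge Ryz \to Rxz) — i.e. transitivity.
A: fails — Rwu and Ruv but not Rwv.
B: ✓.
C: fails — Rwt and Rtv but not Rwv.
D: ✓.
Valid on: B, D.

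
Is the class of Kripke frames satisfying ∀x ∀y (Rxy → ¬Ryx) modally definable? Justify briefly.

Modal frame validity is preserved under surjective bounded morphisms.
The 5-cycle (worlds s,t,u,v,w with s→t→u→v→w→s) is asymmetric. Mapping every world to a single reflexive point • is a surjective bounded morphism, and the reflexive point is not asymmetric (R•• but asymmetry requires ¬R••).
So no modal formula (or set of formulas) defines exactly the asymmetric frames.

No — not modally definable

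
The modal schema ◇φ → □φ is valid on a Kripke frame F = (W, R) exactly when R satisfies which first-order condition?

Suppose ◇φ→□φ is valid. Take Rxy, Rxz and set V(φ)={y}. Then ◇φ at x, so □φ at x, so φ at z, i.e. z=y.
The converse is a direct semantic check.
So the correspondent is partial functionality.

partial functionality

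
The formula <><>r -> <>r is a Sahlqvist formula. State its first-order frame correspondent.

Equivalently (dual form): □r → □□r.
Suppose □r→□□r is valid. Take Rxy, Ryz and set V(r)={w : Rxw}. Then □r at x, so □□r at x, so □r at y, so r at z, i.e. Rxz.

transitivity: forall x forall y forall z (Rxy & Ryz -> Rxz)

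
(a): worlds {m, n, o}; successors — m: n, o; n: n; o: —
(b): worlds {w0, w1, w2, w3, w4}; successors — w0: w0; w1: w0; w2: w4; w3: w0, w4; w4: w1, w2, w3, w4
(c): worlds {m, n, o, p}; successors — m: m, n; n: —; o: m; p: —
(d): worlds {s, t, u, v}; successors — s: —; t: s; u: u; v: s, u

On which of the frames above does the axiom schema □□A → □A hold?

This is the axiom for density; its first-order frame correspondent is ∀x ∀y (Rxy → ∃z (Rxz ∧ Rzy)).
(a): fails — Rmo but no z with Rmz and Rzo.
(b): ✓.
(c): ✓.
(d): fails — Rvs but no z with Rvz and Rzs.

(b), (c)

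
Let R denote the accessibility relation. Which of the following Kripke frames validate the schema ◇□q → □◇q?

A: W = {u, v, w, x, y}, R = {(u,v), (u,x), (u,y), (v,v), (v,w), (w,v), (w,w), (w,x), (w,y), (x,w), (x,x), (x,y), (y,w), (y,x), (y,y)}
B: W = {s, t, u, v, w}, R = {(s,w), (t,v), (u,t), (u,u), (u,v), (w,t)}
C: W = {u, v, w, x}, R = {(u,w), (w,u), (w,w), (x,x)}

Frame correspondent (Sahlqvist): ∀x ∀y ∀z (Rxy ∧ Rxz → ∃w (Ryw ∧ Rzw)) — i.e. convergence.
A: satisfies the condition.
B: fails — Rtv and Rtv but v and v have no common successor.
C: satisfies the condition.

A, C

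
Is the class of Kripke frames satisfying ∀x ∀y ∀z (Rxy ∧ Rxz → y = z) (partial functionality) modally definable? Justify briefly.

The condition is partial functionality. A defining modal formula is ◇r → □r.

Definable; ◇r → □r defines it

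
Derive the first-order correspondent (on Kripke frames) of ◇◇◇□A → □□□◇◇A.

∀x ∀y ∀z ((xR³y ∧ xR³z) → ∃w (yRw ∧ zR²w))

This is a Sahlqvist (Geach-type) schema ◇^3□^1A → □^3◇^2A.
Minimal-valuation argument: fix x; take any y with xR^3y and any z with xR^3z. Set V(A) to the set of worlds R-reachable from y in exactly 1 step. Then □^1A holds at y, so the antecedent holds at x; validity forces ◇^2A at z, giving a w with zR^2w and yR^1w.
First-order correspondent: ∀x ∀y ∀z ((xR³y ∧ xR³z) → ∃w (yRw ∧ zR²w)).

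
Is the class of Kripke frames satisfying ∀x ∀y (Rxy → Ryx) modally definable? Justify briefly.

This is a Sahlqvist condition; the B axiom p → □◇p defines it.
Suppose p→□◇p is valid. Take Rxy and set V(p)={x}. Then p at x, so □◇p at x, so ◇p at y, so some z with Ryz has p; z=x, i.e. Ryx.

Definable; p → □◇p defines it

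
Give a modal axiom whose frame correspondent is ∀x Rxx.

□ψ → ψ

This is reflexivity; the standard corresponding axiom is T: □ψ → ψ.
Suppose □ψ→ψ is valid. At any x set V(ψ)={w : Rxw}. Then □ψ holds at x, so ψ holds at x, i.e. Rxx.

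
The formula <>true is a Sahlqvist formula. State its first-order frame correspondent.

seriality: forall x exists y Rxy

◇⊤ holds at w iff w has a successor, so frame-validity of ◇⊤ is exactly seriality. Equivalently via □φ → ◇φ:
Suppose □φ→◇φ is valid. At any x set V(φ)=W. Then □φ at x, so ◇φ at x, so x has a successor.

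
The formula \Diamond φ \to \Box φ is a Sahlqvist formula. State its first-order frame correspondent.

Suppose ◇φ→□φ is valid. Take Rxy, Rxz and set V(φ)={y}. Then ◇φ at x, so □φ at x, so φ at z, i.e. z=y.
Conversely, any frame satisfying \forall x \forall y \forall z (Rxy \wedge Rxz \to y = z) validates the schema.
So the correspondent is partial functionality.

partial functionality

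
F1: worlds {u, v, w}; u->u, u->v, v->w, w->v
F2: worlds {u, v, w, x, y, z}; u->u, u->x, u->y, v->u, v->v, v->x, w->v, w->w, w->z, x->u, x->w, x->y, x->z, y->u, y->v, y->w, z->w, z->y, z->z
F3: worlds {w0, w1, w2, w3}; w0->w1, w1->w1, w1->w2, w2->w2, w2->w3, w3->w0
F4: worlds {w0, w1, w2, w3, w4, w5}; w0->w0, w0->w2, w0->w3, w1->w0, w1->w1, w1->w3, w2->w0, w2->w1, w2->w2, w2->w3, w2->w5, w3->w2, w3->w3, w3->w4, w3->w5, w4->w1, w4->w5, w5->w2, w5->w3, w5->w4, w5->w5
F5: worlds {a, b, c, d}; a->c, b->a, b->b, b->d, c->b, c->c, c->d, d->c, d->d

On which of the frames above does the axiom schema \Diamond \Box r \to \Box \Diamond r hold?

This is the axiom for convergence; its first-order frame correspondent is \forall x \forall y \forall z (Rxy \wedge Rxz \to \exists w (Ryw \wedge Rzw)).
F1: fails — Ruv and Ruu but v and u have no common successor.
F2: fails — Rwv and Rwz but v and z have no common successor.
F3: fails — Rw2w2 and Rw2w3 but w2 and w3 have no common successor.
F4: holds.
F5: fails — Rbb and Rba but b and a have no common successor.
Valid on: F4.

F4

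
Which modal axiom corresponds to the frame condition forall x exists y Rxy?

□ψ → ◇ψ

The condition is seriality. The D schema □ψ → ◇ψ defines it.
Suppose □ψ→◇ψ is valid. At any x set V(ψ)=W. Then □ψ at x, so ◇ψ at x, so x has a successor.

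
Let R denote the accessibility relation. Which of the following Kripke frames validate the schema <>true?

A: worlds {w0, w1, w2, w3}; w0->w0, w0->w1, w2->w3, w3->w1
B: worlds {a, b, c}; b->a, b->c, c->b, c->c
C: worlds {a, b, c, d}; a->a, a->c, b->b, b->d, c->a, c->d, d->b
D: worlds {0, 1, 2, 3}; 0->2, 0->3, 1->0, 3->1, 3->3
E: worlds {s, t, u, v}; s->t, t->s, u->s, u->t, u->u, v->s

The schema corresponds to seriality: forall x exists y Rxy.
A: fails — world w1 has no successor.
B: fails — world a has no successor.
C: satisfies the condition.
D: fails — world 2 has no successor.
E: satisfies the condition.
Valid on: C, E.

C, E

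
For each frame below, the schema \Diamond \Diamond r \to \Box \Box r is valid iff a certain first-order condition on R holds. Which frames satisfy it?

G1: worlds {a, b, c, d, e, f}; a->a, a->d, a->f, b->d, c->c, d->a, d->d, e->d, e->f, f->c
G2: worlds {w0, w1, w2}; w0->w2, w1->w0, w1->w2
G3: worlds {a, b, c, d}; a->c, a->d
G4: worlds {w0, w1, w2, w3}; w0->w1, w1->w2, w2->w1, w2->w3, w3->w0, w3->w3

G2, G3

The schema corresponds to a generalized confluence (Geach) condition: \forall x \forall y \forall z ((x R^2 y \wedge x R^2 z) \to \exists w (y = w \wedge z = w)).
G1: fails — aR²a, aR²c but a ≠ c.
G2: satisfies the condition.
G3: satisfies the condition.
G4: fails — w1R²w1, w1R²w3 but w1 ≠ w3.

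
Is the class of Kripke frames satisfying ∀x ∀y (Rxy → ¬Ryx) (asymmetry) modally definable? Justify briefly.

Any modally definable frame class is closed under surjective bounded morphisms.
The 5-cycle (worlds a,b,c,d,e with a→b→c→d→e→a) is asymmetric. Mapping every world to a single reflexive point • is a surjective bounded morphism, and the reflexive point is not asymmetric (R•• but asymmetry requires ¬R••).
So the class is not modally definable.

No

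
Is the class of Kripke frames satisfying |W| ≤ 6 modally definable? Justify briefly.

Not definable by any modal formula

Any modally definable frame class is closed under disjoint unions.
Any modal formula valid on each of 7 disjoint one-world frames is valid on their disjoint union (validity is preserved under disjoint unions). Each one-world frame has |W|=1≤6, but the union has |W|=7.
So no modal formula (or set of formulas) defines exactly the |W|≤6 frames.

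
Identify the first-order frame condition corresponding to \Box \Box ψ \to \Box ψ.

Suppose □□ψ→□ψ is valid. Take Rxy and set V(ψ)={w : xR²w}. Then □□ψ at x, so □ψ at x, so ψ at y, i.e. ∃z(Rxz∧Rzy).
Conversely, on a frame with density the schema holds at every world under every valuation.
So the correspondent is density.

density: \forall x \forall y (Rxy \to \exists z (Rxz \wedge Rzy))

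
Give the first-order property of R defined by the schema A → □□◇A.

∀x ∀z (xR²z → ∃w (x = w ∧ zRw))

This is a Sahlqvist (Geach-type) schema ◇^0□^0A → □^2◇^1A.
Minimal-valuation argument: fix x; take any y with xR^0y and any z with xR^2z. Set V(A) to the set of worlds R-reachable from y in exactly 0 steps. Then □^0A holds at y, so the antecedent holds at x; validity forces ◇^1A at z, giving a w with zR^1w and yR^0w.
First-order correspondent: ∀x ∀z (xR²z → ∃w (x = w ∧ zRw)).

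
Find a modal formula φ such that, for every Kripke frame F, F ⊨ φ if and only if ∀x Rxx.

□r → r

This is reflexivity; the standard corresponding axiom is T: □r → r.
Suppose □r→r is valid. At any x set V(r)={w : Rxw}. Then □r holds at x, so r holds at x, i.e. Rxx.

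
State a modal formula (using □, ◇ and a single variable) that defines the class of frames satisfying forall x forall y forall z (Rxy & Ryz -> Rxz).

A defining formula is □q → □□q (the 4 axiom).
Suppose □q→□□q is valid. Take Rxy, Ryz and set V(q)={w : Rxw}. Then □q at x, so □□q at x, so □q at y, so q at z, i.e. Rxz.

□q → □□q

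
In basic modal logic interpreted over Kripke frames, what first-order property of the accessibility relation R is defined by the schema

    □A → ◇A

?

seriality: ∀x ∃y Rxy

Suppose □A→◇A is valid. At any x set V(A)=W. Then □A at x, so ◇A at x, so x has a successor.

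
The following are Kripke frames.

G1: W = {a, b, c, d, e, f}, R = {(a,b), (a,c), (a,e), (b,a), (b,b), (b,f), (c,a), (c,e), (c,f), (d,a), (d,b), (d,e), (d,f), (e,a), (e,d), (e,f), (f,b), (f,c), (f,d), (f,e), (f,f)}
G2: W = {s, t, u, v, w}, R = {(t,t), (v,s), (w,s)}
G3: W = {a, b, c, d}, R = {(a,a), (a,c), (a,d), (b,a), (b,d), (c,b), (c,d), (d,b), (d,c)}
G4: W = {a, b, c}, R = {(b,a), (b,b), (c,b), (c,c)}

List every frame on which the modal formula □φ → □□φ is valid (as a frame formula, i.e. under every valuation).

Frame correspondent (Sahlqvist): ∀x ∀y ∀z (Rxy ∧ Ryz → Rxz) — i.e. transitivity.
G1: fails — Rdf and Rfc but not Rdc.
G2: condition met.
G3: fails — Rcd and Rdc but not Rcc.
G4: fails — Rcb and Rba but not Rca.
Valid on: G2.

G2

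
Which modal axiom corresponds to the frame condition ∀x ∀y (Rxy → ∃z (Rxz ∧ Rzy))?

A defining formula is □□s → □s (the C4 axiom).

□□s → □s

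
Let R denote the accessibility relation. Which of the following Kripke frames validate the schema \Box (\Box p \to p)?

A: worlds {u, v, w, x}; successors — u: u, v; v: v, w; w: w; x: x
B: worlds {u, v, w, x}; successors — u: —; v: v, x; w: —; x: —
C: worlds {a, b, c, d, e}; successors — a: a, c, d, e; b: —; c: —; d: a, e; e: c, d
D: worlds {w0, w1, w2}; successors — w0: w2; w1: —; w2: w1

A

This is the axiom for shift-reflexivity; its first-order frame correspondent is \forall x \forall y (Rxy \to Ryy).
A: ✓.
B: fails — Rvx but not Rxx.
C: fails — Rde but not Ree.
D: fails — Rw0w2 but not Rw2w2.
Valid on: A.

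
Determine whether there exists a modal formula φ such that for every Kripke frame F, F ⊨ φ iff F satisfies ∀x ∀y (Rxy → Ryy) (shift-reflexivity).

The condition is shift-reflexivity. A defining modal formula is □(□p → p).

Definable; □(□p → p) defines it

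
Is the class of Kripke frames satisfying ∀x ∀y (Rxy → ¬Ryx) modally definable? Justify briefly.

No — not modally definable

Any modally definable frame class is closed under surjective bounded morphisms.
The 3-cycle (worlds w0,w1,w2 with w0→w1→w2→w0) is asymmetric. Mapping every world to a single reflexive point • is a surjective bounded morphism, and the reflexive point is not asymmetric (R•• but asymmetry requires ¬R••).
Hence asymmetry is not modally definable.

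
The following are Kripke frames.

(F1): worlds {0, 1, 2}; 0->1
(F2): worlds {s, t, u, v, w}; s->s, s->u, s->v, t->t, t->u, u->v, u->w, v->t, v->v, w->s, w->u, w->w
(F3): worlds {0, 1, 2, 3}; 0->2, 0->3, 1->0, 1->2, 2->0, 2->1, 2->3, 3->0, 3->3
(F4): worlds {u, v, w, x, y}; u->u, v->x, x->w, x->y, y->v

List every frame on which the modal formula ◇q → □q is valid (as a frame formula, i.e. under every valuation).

(F1)

This is the axiom for partial functionality; its first-order frame correspondent is ∀x ∀y ∀z (Rxy ∧ Rxz → y = z).
(F1): ✓.
(F2): fails — s sees both s and u.
(F3): fails — 0 sees both 2 and 3.
(F4): fails — x sees both w and y.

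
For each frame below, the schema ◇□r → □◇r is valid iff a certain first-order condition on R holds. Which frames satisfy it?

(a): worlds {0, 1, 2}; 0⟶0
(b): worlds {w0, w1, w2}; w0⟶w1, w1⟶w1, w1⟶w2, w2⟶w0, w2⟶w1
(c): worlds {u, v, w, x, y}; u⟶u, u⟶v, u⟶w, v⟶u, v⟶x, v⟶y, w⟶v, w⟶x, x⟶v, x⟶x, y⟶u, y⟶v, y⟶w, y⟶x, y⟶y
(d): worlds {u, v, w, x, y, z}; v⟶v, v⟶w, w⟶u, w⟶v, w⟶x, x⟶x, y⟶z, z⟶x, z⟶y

(a), (b), (c)

This is the axiom for convergence; its first-order frame correspondent is ∀x ∀y ∀z (Rxy ∧ Rxz → ∃w (Ryw ∧ Rzw)).
(a): ✓.
(b): ✓.
(c): ✓.
(d): fails — Rwu and Rwu but u and u have no common successor.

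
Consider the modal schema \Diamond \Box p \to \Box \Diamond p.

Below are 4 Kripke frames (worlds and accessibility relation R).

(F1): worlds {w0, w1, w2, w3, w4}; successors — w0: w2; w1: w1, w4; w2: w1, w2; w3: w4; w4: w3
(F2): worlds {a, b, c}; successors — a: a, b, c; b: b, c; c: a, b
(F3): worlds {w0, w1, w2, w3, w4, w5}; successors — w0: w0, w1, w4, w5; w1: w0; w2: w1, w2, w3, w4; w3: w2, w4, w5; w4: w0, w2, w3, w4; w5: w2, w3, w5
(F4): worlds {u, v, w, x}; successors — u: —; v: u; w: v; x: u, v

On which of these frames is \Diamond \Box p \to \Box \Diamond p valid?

The schema corresponds to convergence: \forall x \forall y \forall z (Rxy \wedge Rxz \to \exists w (Ryw \wedge Rzw)).
(F1): fails — Rw1w1 and Rw1w4 but w1 and w4 have no common successor.
(F2): ✓.
(F3): fails — Rw0w1 and Rw0w5 but w1 and w5 have no common successor.
(F4): fails — Rvu and Rvu but u and u have no common successor.
Valid on: (F2).

(F2)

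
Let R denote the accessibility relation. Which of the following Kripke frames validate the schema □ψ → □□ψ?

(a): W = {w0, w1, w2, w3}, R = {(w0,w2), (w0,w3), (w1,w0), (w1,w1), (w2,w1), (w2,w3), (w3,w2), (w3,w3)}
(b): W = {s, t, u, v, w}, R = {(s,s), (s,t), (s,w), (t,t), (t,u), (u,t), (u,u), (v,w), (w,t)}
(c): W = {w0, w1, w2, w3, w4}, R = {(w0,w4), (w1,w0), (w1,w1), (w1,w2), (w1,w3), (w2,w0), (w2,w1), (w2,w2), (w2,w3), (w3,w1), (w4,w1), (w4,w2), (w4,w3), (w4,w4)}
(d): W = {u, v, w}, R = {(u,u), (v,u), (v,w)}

This is the axiom for transitivity; its first-order frame correspondent is ∀x ∀y ∀z (Rxy ∧ Ryz → Rxz).
(a): fails — Rw1w0 and Rw0w2 but not Rw1w2.
(b): fails — Rwt and Rtu but not Rwu.
(c): fails — Rw1w0 and Rw0w4 but not Rw1w4.
(d): ✓.

(d)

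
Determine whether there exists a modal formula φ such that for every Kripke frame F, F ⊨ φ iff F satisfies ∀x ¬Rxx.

No — not modally definable

Any modally definable frame class is closed under surjective bounded morphisms.
The 5-cycle (worlds a,b,c,d,e with a→b→c→d→e→a) is irreflexive, and the map sending every world to a single reflexive point • is a surjective bounded morphism (forth: every edge maps to (•,•); back: every world has a successor). So any modal formula valid on the 5-cycle is also valid on the reflexive point, which is not irreflexive.
Hence irreflexivity is not modally definable.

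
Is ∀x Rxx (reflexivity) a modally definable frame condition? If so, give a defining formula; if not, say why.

Yes — defined by □p → p

This is a Sahlqvist condition; the T axiom □p → p defines it.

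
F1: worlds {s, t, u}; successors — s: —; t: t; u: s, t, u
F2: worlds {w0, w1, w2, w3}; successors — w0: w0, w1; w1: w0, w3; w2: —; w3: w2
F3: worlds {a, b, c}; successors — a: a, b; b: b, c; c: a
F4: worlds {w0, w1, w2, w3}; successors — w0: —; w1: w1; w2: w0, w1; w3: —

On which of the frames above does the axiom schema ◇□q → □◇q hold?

none

This is the axiom for convergence; its first-order frame correspondent is ∀x ∀y ∀z (Rxy ∧ Rxz → ∃w (Ryw ∧ Rzw)).
F1: fails — Rus and Rus but s and s have no common successor.
F2: fails — Rw1w0 and Rw1w3 but w0 and w3 have no common successor.
F3: fails — Rbc and Rbb but c and b have no common successor.
F4: fails — Rw2w0 and Rw2w0 but w0 and w0 have no common successor.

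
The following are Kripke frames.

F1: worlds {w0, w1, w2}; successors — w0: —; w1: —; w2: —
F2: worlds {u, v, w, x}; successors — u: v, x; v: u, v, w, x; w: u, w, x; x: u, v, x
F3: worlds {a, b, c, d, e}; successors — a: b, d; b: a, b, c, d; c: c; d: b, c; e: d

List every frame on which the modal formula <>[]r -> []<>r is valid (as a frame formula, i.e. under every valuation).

Frame correspondent (Sahlqvist): forall x forall y forall z (Rxy & Rxz -> exists w (Ryw & Rzw)) — i.e. convergence.
F1: holds.
F2: holds.
F3: fails — Rbc and Rba but c and a have no common successor.
Valid on: F1, F2.

F1, F2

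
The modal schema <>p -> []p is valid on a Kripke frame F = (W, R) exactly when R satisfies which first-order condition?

partial functionality: forall x forall y forall z (Rxy & Rxz -> y = z)

Suppose ◇p→□p is valid. Take Rxy, Rxz and set V(p)={y}. Then ◇p at x, so □p at x, so p at z, i.e. z=y.
Conversely, on a frame with partial functionality the schema holds at every world under every valuation.
Frame condition: forall x forall y forall z (Rxy & Rxz -> y = z).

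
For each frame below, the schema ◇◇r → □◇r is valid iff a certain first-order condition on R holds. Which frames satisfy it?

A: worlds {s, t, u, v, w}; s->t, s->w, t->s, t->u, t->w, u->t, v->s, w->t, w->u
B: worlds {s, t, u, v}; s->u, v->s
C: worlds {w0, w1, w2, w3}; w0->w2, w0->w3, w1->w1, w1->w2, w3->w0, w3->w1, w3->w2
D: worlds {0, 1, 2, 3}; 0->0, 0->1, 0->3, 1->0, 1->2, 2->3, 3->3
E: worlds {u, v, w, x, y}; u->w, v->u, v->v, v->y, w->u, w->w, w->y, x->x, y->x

B

Frame correspondent (Sahlqvist): ∀x ∀y ∀z ((xR²y ∧ xRz) → ∃w (y = w ∧ zRw)) — i.e. a generalized confluence (Geach) condition.
A: fails — sR²s, sRw but no w* with s=w* and wRw*.
B: ✓.
C: fails — w0R²w0, w0Rw2 but no w with w0=w and w2Rw.
D: fails — 0R²0, 0R3 but no w with 0=w and 3Rw.
E: fails — vR²u, vRu but no t with u=t and uRt.
Valid on: B.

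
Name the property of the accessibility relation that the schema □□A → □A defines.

density

Suppose □□A→□A is valid. Take Rxy and set V(A)={w : xR²w}. Then □□A at x, so □A at x, so A at y, i.e. ∃z(Rxz∧Rzy).
Conversely, on a frame with density the schema holds at every world under every valuation.
Frame condition: ∀x ∀y (Rxy → ∃z (Rxz ∧ Rzy)).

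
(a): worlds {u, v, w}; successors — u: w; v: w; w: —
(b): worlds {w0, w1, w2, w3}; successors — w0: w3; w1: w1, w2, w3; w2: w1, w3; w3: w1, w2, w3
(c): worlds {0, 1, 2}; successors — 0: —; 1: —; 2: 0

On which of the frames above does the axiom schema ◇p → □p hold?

This is the axiom for partial functionality; its first-order frame correspondent is ∀x ∀y ∀z (Rxy ∧ Rxz → y = z).
(a): holds.
(b): fails — w1 sees both w1 and w2.
(c): holds.
Valid on: (a), (c).

(a), (c)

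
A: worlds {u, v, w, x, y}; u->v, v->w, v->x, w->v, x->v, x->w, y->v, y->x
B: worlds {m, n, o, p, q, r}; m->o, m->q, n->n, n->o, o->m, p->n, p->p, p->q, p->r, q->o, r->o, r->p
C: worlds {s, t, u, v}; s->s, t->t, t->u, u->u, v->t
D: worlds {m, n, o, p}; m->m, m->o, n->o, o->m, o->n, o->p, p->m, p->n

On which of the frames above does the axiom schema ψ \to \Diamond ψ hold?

Frame correspondent (Sahlqvist): \forall x Rxx — i.e. reflexivity.
A: fails — world u does not see itself.
B: fails — world m does not see itself.
C: fails — world v does not see itself.
D: fails — world n does not see itself.

none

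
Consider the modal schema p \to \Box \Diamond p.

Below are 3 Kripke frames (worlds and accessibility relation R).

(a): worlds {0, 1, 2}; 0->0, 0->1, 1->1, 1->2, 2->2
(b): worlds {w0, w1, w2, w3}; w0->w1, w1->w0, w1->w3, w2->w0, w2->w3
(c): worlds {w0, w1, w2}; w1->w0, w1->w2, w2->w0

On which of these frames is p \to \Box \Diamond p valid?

Frame correspondent (Sahlqvist): \forall x \forall y (Rxy \to Ryx) — i.e. symmetry.
(a): fails — R12 but not R21.
(b): fails — Rw1w3 but not Rw3w1.
(c): fails — Rw1w2 but not Rw2w1.
Valid on no frame.

none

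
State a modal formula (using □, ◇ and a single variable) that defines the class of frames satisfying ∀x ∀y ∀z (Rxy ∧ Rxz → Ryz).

The condition is the Euclidean property. The 5 schema ◇q → □◇q defines it.

◇q → □◇q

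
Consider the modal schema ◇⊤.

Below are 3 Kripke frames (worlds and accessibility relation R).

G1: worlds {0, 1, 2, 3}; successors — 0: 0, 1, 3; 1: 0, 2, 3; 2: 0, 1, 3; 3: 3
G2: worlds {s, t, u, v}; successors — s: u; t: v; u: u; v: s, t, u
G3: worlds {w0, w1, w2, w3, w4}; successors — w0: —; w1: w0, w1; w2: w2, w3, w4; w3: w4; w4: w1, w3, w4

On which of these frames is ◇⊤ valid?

The schema corresponds to seriality: ∀x ∃y Rxy.
G1: holds.
G2: holds.
G3: fails — world w0 has no successor.

G1, G2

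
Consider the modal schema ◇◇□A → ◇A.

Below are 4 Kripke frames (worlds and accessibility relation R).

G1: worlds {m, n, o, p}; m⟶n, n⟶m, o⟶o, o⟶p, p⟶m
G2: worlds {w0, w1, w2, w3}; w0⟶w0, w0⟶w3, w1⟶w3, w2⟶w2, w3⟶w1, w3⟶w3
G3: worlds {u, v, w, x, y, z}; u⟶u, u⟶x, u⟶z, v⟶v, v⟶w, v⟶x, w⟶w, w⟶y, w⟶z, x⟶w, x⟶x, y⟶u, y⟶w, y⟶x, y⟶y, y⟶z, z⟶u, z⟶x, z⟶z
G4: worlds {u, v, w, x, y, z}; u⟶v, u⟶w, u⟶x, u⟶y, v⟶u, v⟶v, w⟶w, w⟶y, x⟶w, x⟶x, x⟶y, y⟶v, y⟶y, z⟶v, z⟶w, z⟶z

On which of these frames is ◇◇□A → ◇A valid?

The schema corresponds to a generalized confluence (Geach) condition: ∀x ∀y (xR²y → ∃w (yRw ∧ xRw)).
G1: fails — oR²m but no w with mRw and oRw.
G2: holds.
G3: holds.
G4: fails — vR²w but no t with wRt and vRt.
Valid on: G2, G3.

G2, G3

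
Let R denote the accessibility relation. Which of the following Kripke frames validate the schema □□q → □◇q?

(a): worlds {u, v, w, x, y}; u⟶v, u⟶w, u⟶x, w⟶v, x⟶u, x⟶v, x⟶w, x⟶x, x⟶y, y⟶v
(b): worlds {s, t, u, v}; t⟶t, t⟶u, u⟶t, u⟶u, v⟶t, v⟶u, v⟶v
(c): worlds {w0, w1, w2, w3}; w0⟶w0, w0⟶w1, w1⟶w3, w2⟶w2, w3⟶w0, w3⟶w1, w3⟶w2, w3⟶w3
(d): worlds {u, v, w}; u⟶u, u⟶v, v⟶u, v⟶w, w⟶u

(b), (c), (d)

The schema corresponds to a generalized confluence (Geach) condition: ∀x ∀z (xRz → ∃w (xR²w ∧ zRw)).
(a): fails — uRv but no t with uR²t and vRt.
(b): ✓.
(c): ✓.
(d): ✓.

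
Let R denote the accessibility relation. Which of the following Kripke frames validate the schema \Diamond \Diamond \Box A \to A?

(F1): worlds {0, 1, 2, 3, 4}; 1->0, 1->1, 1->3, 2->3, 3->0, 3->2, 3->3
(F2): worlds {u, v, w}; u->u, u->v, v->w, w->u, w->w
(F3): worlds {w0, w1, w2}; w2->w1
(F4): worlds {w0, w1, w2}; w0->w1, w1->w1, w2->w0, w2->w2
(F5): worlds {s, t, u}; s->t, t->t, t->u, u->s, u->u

The schema corresponds to a generalized confluence (Geach) condition: \forall x \forall y (x R^2 y \to \exists w (yRw \wedge x = w)).
(F1): fails — 1R²0 but no w with 0Rw and 1=w.
(F2): fails — uR²v but no t with vRt and u=t.
(F3): condition met.
(F4): fails — w0R²w1 but no w with w1Rw and w0=w.
(F5): fails — sR²t but no w with tRw and s=w.

(F3)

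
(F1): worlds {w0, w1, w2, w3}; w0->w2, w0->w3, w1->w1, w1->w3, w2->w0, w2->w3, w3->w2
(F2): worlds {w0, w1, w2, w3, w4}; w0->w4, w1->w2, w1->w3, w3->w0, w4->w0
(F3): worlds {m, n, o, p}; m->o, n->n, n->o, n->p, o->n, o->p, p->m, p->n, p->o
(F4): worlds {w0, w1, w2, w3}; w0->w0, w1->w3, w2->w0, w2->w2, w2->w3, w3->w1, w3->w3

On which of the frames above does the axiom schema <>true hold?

This is the axiom for seriality; its first-order frame correspondent is forall x exists y Rxy.
(F1): satisfies the condition.
(F2): fails — world w2 has no successor.
(F3): satisfies the condition.
(F4): satisfies the condition.
Valid on: (F1), (F3), (F4).

(F1), (F3), (F4)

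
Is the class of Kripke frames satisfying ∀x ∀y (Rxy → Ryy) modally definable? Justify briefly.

Yes, by □(□p → p)

The condition is shift-reflexivity. A defining modal formula is □(□p → p).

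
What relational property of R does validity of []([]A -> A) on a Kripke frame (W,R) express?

shift-reflexivity

This is the T□ axiom.
It corresponds to shift-reflexivity: forall x forall y (Rxy -> Ryy).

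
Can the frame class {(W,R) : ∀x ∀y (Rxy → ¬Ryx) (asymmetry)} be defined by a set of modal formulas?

Any modally definable frame class is closed under surjective bounded morphisms.
The 4-cycle (worlds s,t,u,v with s→t→u→v→s) is asymmetric. Mapping every world to a single reflexive point • is a surjective bounded morphism, and the reflexive point is not asymmetric (R•• but asymmetry requires ¬R••).
Hence asymmetry is not modally definable.

Not modally definable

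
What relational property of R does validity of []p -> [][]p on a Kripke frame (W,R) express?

transitivity: forall x forall y forall z (Rxy & Ryz -> Rxz)

Suppose □p→□□p is valid. Take Rxy, Ryz and set V(p)={w : Rxw}. Then □p at x, so □□p at x, so □p at y, so p at z, i.e. Rxz.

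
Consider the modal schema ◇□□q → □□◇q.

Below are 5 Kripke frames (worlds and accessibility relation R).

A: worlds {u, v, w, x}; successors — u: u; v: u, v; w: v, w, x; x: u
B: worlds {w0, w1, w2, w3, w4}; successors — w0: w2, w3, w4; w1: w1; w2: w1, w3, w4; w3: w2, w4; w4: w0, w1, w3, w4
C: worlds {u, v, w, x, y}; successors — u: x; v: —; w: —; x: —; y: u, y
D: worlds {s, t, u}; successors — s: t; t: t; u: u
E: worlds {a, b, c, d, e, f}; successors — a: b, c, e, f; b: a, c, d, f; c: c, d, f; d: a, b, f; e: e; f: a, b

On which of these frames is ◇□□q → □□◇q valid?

Frame correspondent (Sahlqvist): ∀x ∀y ∀z ((xRy ∧ xR²z) → ∃w (yR²w ∧ zRw)) — i.e. a generalized confluence (Geach) condition.
A: fails — wRx, wR²w but no t with xR²t and wRt.
B: fails — w2Rw1, w2R²w0 but no w with w1R²w and w0Rw.
C: fails — yRu, yR²u but no t with uR²t and uRt.
D: condition met.
E: fails — aRc, aR²e but no w with cR²w and eRw.
Valid on: D.

D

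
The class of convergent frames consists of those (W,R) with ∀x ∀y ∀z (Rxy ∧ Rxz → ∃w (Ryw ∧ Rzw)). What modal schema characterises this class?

◇□r → □◇r

The condition is convergence. The .2 schema ◇□r → □◇r defines it.
Suppose ◇□r→□◇r is valid. Take Rxy, Rxz and set V(r)={w : Ryw}. Then □r at y so ◇□r at x, so □◇r at x, so ◇r at z, giving w with Rzw and Ryw.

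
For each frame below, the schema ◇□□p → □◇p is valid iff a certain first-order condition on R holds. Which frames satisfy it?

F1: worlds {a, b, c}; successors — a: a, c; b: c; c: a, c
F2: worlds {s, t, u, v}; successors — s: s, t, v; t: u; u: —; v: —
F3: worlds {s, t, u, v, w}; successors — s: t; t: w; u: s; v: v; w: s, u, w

The schema corresponds to a generalized confluence (Geach) condition: ∀x ∀y ∀z ((xRy ∧ xRz) → ∃w (yR²w ∧ zRw)).
F1: holds.
F2: fails — sRs, sRv but no w with sR²w and vRw.
F3: fails — uRs, uRs but no w* with sR²w* and sRw*.
Valid on: F1.

F1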